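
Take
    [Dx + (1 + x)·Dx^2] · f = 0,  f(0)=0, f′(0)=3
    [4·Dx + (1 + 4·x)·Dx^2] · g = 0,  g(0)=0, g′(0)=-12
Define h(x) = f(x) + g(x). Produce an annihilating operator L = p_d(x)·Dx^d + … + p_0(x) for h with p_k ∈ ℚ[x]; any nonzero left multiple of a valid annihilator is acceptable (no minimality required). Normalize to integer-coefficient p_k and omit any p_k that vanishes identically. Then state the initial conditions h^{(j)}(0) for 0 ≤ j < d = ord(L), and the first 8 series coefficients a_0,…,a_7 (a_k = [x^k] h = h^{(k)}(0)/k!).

f: a_k = 0, 3, -3/2, 1, -3/4, 3/5, -1/2, 3/7, …
g: a_k = 0, -12, 24, -64, 192, -3072/5, 2048, -49152/7, …
h₀=f+g: left-lcm gives L₀, ord ≤ 4.
L = 8·Dx + (10 + 16·x)·Dx^2 + (1 + 5·x + 4·x^2)·Dx^3  (order 3).
h: a_k = 0, -9, 45/2, -63, 765/4, -3069/5, 4095/2, -49149/7, …
ICs: h(0) = 0, h′(0) = -9, h′′(0) = 45.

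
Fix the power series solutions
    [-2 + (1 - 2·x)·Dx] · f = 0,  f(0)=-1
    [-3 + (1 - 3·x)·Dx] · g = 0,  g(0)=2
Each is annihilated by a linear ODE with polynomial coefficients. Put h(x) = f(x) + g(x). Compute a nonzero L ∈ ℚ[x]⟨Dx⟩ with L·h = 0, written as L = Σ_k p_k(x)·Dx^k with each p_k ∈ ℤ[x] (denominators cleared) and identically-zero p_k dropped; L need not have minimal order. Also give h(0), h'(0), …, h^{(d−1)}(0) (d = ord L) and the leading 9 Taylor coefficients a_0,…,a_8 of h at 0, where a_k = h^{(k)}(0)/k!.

f: a_k = -1, -2, -4, -8, -16, -32, -64, -128, -256, …
g: a_k = 2, 6, 18, 54, 162, 486, 1458, 4374, 13122, …
h₀=f+g: left-lcm gives L₀, ord ≤ 2.
L = -12 + (10 - 24·x)·Dx + (-1 + 5·x - 6·x^2)·Dx^2  (order 2).
h: a_k = 1, 4, 14, 46, 146, 454, 1394, 4246, 12866, …
ICs: h(0) = 1, h′(0) = 4.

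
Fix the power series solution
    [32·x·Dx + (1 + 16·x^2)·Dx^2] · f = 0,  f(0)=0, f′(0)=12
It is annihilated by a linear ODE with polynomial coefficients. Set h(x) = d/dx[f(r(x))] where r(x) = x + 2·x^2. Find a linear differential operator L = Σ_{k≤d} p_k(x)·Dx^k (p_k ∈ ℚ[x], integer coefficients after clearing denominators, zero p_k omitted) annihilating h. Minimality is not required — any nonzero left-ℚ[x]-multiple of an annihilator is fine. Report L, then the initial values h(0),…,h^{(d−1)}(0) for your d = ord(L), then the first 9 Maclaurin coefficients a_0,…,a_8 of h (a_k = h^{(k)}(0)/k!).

L = (-4 + 32·x + 256·x^2 + 768·x^3 + 768·x^4) + (1 + 4·x + 16·x^2 + 128·x^3 + 320·x^4 + 256·x^5)·Dx  (order 1).
h: a_k = 12, 48, -192, -1536, -768, 33792, 122880, -393216, -4079616, …
ICs: h(0) = 12.

f: a_k = 0, 12, 0, -64, 0, 3072/5, 0, -49152/7, 0, …
Substitute x→r, Dx→(1/r')Dx; clear ⇒ L₀.
h=h₀': d/dx-closure on L₀ ⇒ L.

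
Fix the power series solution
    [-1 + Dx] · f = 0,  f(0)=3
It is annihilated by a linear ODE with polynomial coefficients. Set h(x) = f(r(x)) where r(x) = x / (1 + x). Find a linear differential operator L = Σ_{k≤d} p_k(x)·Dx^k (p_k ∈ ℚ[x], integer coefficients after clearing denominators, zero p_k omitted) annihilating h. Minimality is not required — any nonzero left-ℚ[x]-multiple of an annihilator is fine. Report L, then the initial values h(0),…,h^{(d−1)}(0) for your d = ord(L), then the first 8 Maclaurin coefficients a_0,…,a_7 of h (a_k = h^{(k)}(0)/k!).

L = -1 + (1 + 2·x + x^2)·Dx  (order 1).
h: a_k = 3, 3, -3/2, 1/2, 1/8, -19/40, 151/240, -1091/1680, …
ICs: h(0) = 3.

f: a_k = 3, 3, 3/2, 1/2, 1/8, 1/40, 1/240, 1/1680, …
Change of var in L_f (x↦r) gives L₀.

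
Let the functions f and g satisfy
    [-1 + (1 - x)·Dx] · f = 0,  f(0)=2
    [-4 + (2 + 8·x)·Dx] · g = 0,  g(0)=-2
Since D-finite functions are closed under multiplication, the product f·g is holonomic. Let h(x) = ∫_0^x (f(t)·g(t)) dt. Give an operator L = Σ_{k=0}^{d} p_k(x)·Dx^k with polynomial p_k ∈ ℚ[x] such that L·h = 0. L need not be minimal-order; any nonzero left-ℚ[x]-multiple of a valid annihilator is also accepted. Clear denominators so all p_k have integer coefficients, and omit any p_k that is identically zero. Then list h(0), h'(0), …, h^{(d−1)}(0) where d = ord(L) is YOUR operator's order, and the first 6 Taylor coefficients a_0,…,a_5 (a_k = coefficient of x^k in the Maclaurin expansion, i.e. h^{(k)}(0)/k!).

f: a_k = 2, 2, 2, 2, 2, 2, …
g: a_k = -2, -4, 4, -8, 20, -56, …
h₀=f·g: eliminate ⇒ L₀, order ≤ 1·1.
∫: right-multiply L₀ by Dx.
L = (3 + 2·x)·Dx + (-1 - 3·x + 4·x^2)·Dx^2  (order 2).
h: a_k = 0, -4, -6, -4/3, -5, 4, …
ICs: h(0) = 0, h′(0) = -4.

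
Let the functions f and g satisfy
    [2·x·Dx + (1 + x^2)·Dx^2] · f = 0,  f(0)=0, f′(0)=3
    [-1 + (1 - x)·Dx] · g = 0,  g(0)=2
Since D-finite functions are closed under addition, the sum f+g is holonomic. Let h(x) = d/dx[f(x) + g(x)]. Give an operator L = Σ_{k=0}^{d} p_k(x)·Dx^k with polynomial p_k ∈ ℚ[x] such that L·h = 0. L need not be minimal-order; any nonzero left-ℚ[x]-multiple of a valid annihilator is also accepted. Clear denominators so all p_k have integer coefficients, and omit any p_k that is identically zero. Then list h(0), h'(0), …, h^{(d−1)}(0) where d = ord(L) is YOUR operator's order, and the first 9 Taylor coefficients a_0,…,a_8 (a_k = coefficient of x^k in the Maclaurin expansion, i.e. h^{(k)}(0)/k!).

L = (2 - 8·x - 6·x^2) + (-4 + 2·x - 4·x^2 - 6·x^3)·Dx + (1 - x^4)·Dx^2  (order 2).
h: a_k = 5, 4, 3, 8, 13, 12, 11, 16, 21, …
ICs: h(0) = 5, h′(0) = 4.

f: a_k = 0, 3, 0, -1, 0, 3/5, 0, -3/7, 0, …
g: a_k = 2, 2, 2, 2, 2, 2, 2, 2, 2, …
L₀ := lclm(L_f,L_g); ord L₀ ≤ 2+1.
Derive L from L₀ (diff closure).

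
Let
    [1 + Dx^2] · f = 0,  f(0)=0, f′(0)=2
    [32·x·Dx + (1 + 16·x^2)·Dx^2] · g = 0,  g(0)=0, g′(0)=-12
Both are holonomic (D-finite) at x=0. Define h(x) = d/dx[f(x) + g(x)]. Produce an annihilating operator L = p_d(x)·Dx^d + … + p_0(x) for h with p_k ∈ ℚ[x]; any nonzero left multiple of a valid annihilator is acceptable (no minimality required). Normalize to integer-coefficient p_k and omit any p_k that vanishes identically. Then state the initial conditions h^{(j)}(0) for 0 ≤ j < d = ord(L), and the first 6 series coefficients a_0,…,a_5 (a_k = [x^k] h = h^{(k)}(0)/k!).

L = (-6112·x + 99328·x^3 + 8192·x^5) + (-31 + 1072·x^2 + 25344·x^4 + 4096·x^6)·Dx + (-6112·x + 99328·x^3 + 8192·x^5)·Dx^2 + (-31 + 1072·x^2 + 25344·x^4 + 4096·x^6)·Dx^3  (order 3).
h: a_k = -10, 0, 191, 0, -36863/12, 0, …
ICs: h(0) = -10, h′(0) = 0, h′′(0) = 382.

f: a_k = 0, 2, 0, -1/3, 0, 1/60, …
g: a_k = 0, -12, 0, 64, 0, -3072/5, …
Sum ⇒ L₀ = lclm(L_f,L_g) in ℚ(x)⟨Dx⟩.
h₀' ⇒ L via d/dx closure of L₀.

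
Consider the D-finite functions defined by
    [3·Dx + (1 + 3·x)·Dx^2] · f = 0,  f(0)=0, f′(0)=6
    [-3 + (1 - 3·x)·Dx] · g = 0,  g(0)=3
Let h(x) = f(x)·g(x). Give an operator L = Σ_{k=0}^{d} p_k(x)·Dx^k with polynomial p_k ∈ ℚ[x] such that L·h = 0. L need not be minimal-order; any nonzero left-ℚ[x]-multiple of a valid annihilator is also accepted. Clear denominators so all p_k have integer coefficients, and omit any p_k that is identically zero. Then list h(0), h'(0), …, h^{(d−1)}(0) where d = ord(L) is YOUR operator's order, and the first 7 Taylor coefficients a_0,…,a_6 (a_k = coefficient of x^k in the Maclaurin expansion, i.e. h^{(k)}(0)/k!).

f: a_k = 0, 6, -9, 18, -81/2, 486/5, -243, …
g: a_k = 3, 9, 27, 81, 243, 729, 2187, …
h₀=f·g: eliminate ⇒ L₀, order ≤ 2·1.
L = 9 + (3 + 27·x)·Dx + (-1 + 9·x^2)·Dx^2  (order 2).
h: a_k = 0, 18, 27, 135, 567/2, 11421/10, 26973/10, …
ICs: h(0) = 0, h′(0) = 18.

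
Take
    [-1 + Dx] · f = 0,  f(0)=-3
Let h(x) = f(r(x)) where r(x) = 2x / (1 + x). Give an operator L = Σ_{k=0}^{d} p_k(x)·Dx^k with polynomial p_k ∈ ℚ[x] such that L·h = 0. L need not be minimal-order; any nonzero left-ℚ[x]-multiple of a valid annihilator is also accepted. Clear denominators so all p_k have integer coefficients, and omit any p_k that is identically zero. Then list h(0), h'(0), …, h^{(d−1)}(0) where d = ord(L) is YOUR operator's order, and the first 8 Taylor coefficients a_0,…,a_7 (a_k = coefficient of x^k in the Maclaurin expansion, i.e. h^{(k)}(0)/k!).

L = -2 + (1 + 2·x + x^2)·Dx  (order 1).
h: a_k = -3, -6, 0, 2, -2, 6/5, -4/15, -10/21, …
ICs: h(0) = -3.

f: a_k = -3, -3, -3/2, -1/2, -1/8, -1/40, -1/240, -1/1680, …
Substitute x→r, Dx→(1/r')Dx; clear ⇒ L₀.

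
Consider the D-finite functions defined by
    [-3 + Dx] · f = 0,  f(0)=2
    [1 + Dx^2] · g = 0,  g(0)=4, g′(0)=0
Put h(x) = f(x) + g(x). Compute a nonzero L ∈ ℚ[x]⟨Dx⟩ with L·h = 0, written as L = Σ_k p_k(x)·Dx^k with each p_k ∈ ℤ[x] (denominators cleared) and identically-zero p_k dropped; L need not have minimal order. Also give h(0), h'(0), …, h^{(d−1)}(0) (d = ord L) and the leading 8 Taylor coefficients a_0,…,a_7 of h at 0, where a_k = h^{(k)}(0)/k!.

L = -3 + Dx - 3·Dx^2 + Dx^3  (order 3).
h: a_k = 6, 6, 7, 9, 83/12, 81/20, 727/360, 243/280, …
ICs: h(0) = 6, h′(0) = 6, h′′(0) = 14.

f: a_k = 2, 6, 9, 9, 27/4, 81/20, 81/40, 243/280, …
g: a_k = 4, 0, -2, 0, 1/6, 0, -1/180, 0, …
Weyl lclm of L_f,L_g ⇒ L₀ (ord ≤ 3).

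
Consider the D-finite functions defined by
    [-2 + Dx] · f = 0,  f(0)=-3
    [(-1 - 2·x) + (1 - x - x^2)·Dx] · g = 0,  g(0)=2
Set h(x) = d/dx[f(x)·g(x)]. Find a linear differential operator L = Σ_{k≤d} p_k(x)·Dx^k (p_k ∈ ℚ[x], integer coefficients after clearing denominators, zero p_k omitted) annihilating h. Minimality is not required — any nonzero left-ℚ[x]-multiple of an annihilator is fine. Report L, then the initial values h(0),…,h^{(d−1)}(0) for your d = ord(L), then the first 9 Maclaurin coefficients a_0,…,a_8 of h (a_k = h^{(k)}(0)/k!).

f: a_k = -3, -6, -6, -4, -2, -4/5, -4/15, -8/105, -2/105, …
g: a_k = 2, 2, 4, 6, 10, 16, 26, 42, 68, …
f·g: L₀ = L_f ⊗_s L_g, ord ≤ 1·1.
Differentiate: ansatz ord ≤ ord L₀ ⇒ L.
L = (12 + 2·x - 10·x^2 + 4·x^4) + (-3 + 3·x + 5·x^2 - 2·x^3 - 2·x^4)·Dx  (order 1).
h: a_k = -18, -72, -186, -408, -828, -8044/5, -15186/5, -196576/35, -1073474/105, …
ICs: h(0) = -18.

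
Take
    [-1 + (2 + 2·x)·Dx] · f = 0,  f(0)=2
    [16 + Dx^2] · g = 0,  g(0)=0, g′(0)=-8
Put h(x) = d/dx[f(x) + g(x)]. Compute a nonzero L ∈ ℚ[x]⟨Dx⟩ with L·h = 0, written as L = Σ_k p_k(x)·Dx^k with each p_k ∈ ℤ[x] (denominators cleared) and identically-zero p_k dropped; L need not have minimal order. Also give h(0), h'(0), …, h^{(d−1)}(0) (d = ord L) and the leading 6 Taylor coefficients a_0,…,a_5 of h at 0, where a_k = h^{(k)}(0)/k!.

f: a_k = 2, 1, -1/4, 1/8, -5/64, 7/128, …
g: a_k = 0, -8, 0, 64/3, 0, -256/15, …
h₀=f+g: left-lcm gives L₀, ord ≤ 3.
h₀' ⇒ L via d/dx closure of L₀.
L = (-1264 - 2048·x - 1024·x^2) + (-2144 - 6240·x - 6144·x^2 - 2048·x^3)·Dx + (-79 - 128·x - 64·x^2)·Dx^2 + (-134 - 390·x - 384·x^2 - 128·x^3)·Dx^3  (order 3).
h: a_k = -7, -1/2, 515/8, -5/16, -32663/384, -63/256, …
ICs: h(0) = -7, h′(0) = -1/2, h′′(0) = 515/4.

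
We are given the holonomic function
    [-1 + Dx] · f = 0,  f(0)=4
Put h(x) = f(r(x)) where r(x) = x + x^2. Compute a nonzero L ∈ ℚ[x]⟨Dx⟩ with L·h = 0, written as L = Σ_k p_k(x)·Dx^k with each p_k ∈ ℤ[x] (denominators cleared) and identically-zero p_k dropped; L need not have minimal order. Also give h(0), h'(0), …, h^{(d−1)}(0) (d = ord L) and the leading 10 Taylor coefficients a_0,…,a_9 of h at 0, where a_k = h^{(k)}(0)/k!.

f: a_k = 4, 4, 2, 2/3, 1/6, 1/30, 1/180, 1/1260, 1/10080, 1/90720, …
f∘r: x↦r, Dx↦Dx/r' in L_f ⇒ L₀.
L = (-1 - 2·x) + Dx  (order 1).
h: a_k = 4, 4, 6, 14/3, 25/6, 27/10, 331/180, 1303/1260, 1979/3360, 5357/18144, …
ICs: h(0) = 4.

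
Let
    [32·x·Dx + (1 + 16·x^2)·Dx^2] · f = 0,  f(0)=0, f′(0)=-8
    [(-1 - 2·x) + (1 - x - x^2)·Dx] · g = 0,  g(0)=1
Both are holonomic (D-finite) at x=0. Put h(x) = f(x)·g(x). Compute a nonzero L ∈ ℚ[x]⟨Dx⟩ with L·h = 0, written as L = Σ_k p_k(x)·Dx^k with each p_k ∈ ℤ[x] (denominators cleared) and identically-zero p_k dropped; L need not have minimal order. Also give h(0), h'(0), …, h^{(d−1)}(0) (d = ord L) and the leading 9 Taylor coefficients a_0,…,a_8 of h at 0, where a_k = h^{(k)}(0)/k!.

f: a_k = 0, -8, 0, 128/3, 0, -2048/5, 0, 32768/7, 0, …
g: a_k = 1, 1, 2, 3, 5, 8, 13, 21, 34, …
h₀=f·g: eliminate ⇒ L₀, order ≤ 2·1.
L = (2 + 32·x + 96·x^2) + (2 - 28·x + 64·x^2 + 96·x^3)·Dx + (-1 + x - 15·x^2 + 16·x^3 + 16·x^4)·Dx^2  (order 2).
h: a_k = 0, -8, -8, 80/3, 56/3, -5464/15, -1728/5, 416984/105, 380696/105, …
ICs: h(0) = 0, h′(0) = -8.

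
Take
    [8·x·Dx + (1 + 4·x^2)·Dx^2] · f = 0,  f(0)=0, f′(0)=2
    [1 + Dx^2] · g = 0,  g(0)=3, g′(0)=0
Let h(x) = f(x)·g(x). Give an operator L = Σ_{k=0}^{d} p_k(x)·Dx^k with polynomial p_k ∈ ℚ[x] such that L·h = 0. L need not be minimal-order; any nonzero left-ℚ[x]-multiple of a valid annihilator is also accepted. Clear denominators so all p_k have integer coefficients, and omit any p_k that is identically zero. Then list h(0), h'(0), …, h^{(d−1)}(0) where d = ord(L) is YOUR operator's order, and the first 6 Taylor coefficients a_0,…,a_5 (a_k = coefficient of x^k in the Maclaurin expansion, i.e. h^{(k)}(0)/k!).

L = (85 + 944·x^2 + 416·x^4 + 256·x^6 + 256·x^8) + (144·x + 704·x^3 + 768·x^5 + 1024·x^7)·Dx + (90 + 992·x^2 + 576·x^4 + 512·x^6 + 512·x^8)·Dx^2 + (144·x + 704·x^3 + 768·x^5 + 1024·x^7)·Dx^3 + (5 + 48·x^2 + 160·x^4 + 256·x^6 + 256·x^8)·Dx^4  (order 4).
h: a_k = 0, 6, 0, -11, 0, 469/20, …
ICs: h(0) = 0, h′(0) = 6, h′′(0) = 0, h′′′(0) = -66.

f: a_k = 0, 2, 0, -8/3, 0, 32/5, …
g: a_k = 3, 0, -3/2, 0, 1/8, 0, …
h₀=f·g: eliminate ⇒ L₀, order ≤ 2·2.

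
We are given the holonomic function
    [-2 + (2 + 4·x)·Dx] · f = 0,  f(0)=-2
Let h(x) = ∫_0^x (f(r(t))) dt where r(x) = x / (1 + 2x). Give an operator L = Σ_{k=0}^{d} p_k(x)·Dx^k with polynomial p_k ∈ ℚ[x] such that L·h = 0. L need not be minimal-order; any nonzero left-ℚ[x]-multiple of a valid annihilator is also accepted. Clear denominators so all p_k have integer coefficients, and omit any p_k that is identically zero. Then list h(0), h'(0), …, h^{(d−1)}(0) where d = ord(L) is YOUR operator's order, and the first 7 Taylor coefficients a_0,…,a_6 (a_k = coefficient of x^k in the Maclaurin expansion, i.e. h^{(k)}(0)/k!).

f: a_k = -2, -2, 1, -1, 5/4, -7/4, 21/8, …
f∘r: x↦r, Dx↦Dx/r' in L_f ⇒ L₀.
Integrate: L := L₀·Dx.
L = -Dx + (1 + 6·x + 8·x^2)·Dx^2  (order 2).
h: a_k = 0, -2, -1, 5/3, -13/4, 141/20, -133/8, …
ICs: h(0) = 0, h′(0) = -2.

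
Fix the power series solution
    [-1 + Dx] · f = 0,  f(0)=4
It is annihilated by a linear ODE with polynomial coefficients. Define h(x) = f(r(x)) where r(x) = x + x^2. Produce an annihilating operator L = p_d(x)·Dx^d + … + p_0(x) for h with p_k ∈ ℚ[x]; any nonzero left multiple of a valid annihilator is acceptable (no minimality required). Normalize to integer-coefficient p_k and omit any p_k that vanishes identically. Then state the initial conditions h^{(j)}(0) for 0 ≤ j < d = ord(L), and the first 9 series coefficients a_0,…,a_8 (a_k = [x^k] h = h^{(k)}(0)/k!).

L = (-1 - 2·x) + Dx  (order 1).
h: a_k = 4, 4, 6, 14/3, 25/6, 27/10, 331/180, 1303/1260, 1979/3360, …
ICs: h(0) = 4.

f: a_k = 4, 4, 2, 2/3, 1/6, 1/30, 1/180, 1/1260, 1/10080, …
f∘r: x↦r, Dx↦Dx/r' in L_f ⇒ L₀.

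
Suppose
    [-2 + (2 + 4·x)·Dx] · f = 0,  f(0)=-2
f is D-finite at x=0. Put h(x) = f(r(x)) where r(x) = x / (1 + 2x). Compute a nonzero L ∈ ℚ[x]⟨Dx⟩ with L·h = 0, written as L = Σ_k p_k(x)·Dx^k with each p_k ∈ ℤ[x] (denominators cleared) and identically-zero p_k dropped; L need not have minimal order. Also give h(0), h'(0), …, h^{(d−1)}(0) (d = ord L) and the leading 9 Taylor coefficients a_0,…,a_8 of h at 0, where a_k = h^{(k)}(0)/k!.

f: a_k = -2, -2, 1, -1, 5/4, -7/4, 21/8, -33/8, 429/64, …
Substitute x→r, Dx→(1/r')Dx; clear ⇒ L₀.
L = -1 + (1 + 6·x + 8·x^2)·Dx  (order 1).
h: a_k = -2, -2, 5, -13, 141/4, -399/4, 2353/8, -7205/8, 182461/64, …
ICs: h(0) = -2.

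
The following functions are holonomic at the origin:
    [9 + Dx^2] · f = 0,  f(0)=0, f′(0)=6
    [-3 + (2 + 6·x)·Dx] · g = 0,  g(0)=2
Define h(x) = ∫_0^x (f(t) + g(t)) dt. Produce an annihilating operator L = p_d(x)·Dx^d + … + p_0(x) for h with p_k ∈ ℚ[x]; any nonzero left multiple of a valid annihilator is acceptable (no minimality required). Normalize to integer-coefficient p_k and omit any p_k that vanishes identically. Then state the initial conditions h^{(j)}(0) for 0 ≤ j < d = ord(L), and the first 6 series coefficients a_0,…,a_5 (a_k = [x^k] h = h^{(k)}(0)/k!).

f: a_k = 0, 6, 0, -9, 0, 81/20, …
g: a_k = 2, 3, -9/4, 27/8, -405/64, 1701/128, …
h₀=f+g: left-lcm gives L₀, ord ≤ 3.
h=∫h₀ ⇒ L = L₀·Dx.
L = (-63 - 216·x - 324·x^2)·Dx + (18 + 198·x + 648·x^2 + 648·x^3)·Dx^2 + (-7 - 24·x - 36·x^2)·Dx^3 + (2 + 22·x + 72·x^2 + 72·x^3)·Dx^4  (order 4).
h: a_k = 0, 2, 9/2, -3/4, -45/32, -81/64, …
ICs: h(0) = 0, h′(0) = 2, h′′(0) = 9, h′′′(0) = -9/2.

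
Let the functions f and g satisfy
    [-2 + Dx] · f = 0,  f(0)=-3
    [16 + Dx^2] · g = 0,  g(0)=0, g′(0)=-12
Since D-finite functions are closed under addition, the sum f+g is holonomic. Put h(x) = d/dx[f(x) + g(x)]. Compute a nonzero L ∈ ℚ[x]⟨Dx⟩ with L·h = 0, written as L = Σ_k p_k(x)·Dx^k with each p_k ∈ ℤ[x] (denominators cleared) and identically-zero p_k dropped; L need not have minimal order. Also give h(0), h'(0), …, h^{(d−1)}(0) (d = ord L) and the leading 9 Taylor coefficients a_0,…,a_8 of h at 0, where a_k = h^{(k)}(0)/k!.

f: a_k = -3, -6, -6, -4, -2, -4/5, -4/15, -8/105, -2/105, …
g: a_k = 0, -12, 0, 32, 0, -128/5, 0, 1024/105, 0, …
f+g: L₀ = lclm(L_f,L_g), ord ≤ 1+2.
h₀' ⇒ L via d/dx closure of L₀.
L = 32 - 16·Dx + 2·Dx^2 - Dx^3  (order 3).
h: a_k = -18, -12, 84, -8, -132, -8/5, 1016/15, -16/105, -684/35, …
ICs: h(0) = -18, h′(0) = -12, h′′(0) = 168.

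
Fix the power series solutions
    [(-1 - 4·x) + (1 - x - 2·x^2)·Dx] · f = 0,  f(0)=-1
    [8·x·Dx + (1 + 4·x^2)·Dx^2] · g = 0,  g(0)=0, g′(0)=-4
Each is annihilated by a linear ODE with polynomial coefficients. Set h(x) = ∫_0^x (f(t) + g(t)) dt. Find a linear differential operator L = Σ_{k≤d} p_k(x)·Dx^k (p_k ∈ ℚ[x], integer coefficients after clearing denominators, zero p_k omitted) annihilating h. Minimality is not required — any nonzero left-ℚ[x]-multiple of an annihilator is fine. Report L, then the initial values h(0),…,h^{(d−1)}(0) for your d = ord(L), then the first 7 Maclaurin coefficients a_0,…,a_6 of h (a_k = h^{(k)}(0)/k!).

f: a_k = -1, -1, -3, -5, -11, -21, -43, …
g: a_k = 0, -4, 0, 16/3, 0, -64/5, 0, …
h₀=f+g: left-lcm gives L₀, ord ≤ 3.
∫: right-multiply L₀ by Dx.
L = (-24 + 96·x + 864·x^2 + 1536·x^3 + 3264·x^4 + 768·x^6)·Dx^2 + (19 + 80·x + 100·x^2 + 544·x^3 + 1424·x^4 + 2368·x^5 + 192·x^6 + 768·x^7)·Dx^3 + (-3 - 7·x - 32·x^2 + 28·x^3 - 24·x^4 + 240·x^5 + 256·x^6 + 64·x^7 + 128·x^8)·Dx^4  (order 4).
h: a_k = 0, -1, -5/2, -1, 1/12, -11/5, -169/30, …
ICs: h(0) = 0, h′(0) = -1, h′′(0) = -5, h′′′(0) = -6.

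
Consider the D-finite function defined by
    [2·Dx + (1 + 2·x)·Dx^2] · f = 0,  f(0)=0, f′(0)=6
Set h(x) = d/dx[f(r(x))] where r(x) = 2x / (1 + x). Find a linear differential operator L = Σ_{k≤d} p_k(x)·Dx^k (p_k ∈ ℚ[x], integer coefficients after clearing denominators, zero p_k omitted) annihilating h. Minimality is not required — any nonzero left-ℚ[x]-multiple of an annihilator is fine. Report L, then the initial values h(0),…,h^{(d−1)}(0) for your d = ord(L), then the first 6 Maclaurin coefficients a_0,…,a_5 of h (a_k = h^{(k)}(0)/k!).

f: a_k = 0, 6, -6, 8, -12, 96/5, …
L₀ from L_f via x↦r, Dx↦r'^{-1}Dx.
h=h₀': d/dx-closure on L₀ ⇒ L.
L = (6 + 10·x) + (1 + 6·x + 5·x^2)·Dx  (order 1).
h: a_k = 12, -72, 372, -1872, 9372, -46872, …
ICs: h(0) = 12.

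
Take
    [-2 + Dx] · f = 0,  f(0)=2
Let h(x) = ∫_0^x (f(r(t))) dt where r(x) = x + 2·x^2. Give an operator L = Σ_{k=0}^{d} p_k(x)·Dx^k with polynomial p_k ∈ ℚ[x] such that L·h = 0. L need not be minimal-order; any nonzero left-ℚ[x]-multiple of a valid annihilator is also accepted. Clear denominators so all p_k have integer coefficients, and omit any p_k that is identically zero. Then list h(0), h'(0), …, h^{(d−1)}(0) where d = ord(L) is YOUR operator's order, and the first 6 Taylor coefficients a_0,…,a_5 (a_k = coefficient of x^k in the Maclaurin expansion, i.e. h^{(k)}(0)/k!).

f: a_k = 2, 4, 4, 8/3, 4/3, 8/15, …
h₀=f(r): pull back L_f along r ⇒ L₀.
∫: right-multiply L₀ by Dx.
L = (-2 - 8·x)·Dx + Dx^2  (order 2).
h: a_k = 0, 2, 2, 4, 14/3, 20/3, …
ICs: h(0) = 0, h′(0) = 2.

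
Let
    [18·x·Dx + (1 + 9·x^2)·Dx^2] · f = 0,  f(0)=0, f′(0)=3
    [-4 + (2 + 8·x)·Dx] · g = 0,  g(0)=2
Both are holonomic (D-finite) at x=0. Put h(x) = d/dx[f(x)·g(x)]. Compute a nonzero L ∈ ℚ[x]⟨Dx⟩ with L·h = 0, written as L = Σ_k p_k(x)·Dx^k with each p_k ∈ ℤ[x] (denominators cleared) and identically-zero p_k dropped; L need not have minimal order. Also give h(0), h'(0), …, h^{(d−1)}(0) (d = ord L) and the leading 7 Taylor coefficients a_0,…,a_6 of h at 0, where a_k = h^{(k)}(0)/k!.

L = (2 + 120·x + 150·x^2 - 648·x^3 - 324·x^4) + (7 + 70·x + 279·x^2 - 42·x^3 - 2268·x^4 - 1296·x^5)·Dx + (1 + 5·x - 2·x^2 - 27·x^3 - 147·x^4 - 648·x^5 - 432·x^6)·Dx^2  (order 2).
h: a_k = 6, 24, -90, -48, 366, 8712/5, -40014/5, …
ICs: h(0) = 6, h′(0) = 24.

f: a_k = 0, 3, 0, -9, 0, 243/5, 0, …
g: a_k = 2, 4, -4, 8, -20, 56, -168, …
Sym-product of L_f,L_g gives L₀ (≤ ord 2).
Derive L from L₀ (diff closure).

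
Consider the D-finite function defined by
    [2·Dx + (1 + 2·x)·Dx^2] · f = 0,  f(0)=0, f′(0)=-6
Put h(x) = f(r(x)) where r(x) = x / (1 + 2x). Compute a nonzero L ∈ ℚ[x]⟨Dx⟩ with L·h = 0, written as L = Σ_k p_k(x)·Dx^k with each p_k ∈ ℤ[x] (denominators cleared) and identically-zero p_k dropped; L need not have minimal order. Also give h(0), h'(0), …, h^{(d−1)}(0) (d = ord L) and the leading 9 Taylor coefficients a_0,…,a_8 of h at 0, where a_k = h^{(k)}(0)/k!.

L = (6 + 16·x)·Dx + (1 + 6·x + 8·x^2)·Dx^2  (order 2).
h: a_k = 0, -6, 18, -56, 180, -2976/5, 2016, -48768/7, 24480, …
ICs: h(0) = 0, h′(0) = -6.

f: a_k = 0, -6, 6, -8, 12, -96/5, 32, -384/7, 96, …
Substitute x→r, Dx→(1/r')Dx; clear ⇒ L₀.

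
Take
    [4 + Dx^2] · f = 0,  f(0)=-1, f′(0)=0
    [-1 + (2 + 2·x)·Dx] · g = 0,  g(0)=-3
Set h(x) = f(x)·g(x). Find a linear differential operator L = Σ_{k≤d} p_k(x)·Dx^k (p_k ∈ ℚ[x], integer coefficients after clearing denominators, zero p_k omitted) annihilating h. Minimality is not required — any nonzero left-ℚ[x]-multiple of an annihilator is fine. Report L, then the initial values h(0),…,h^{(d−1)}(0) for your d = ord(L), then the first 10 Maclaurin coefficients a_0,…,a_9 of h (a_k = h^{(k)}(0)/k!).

L = (19 + 32·x + 16·x^2) + (-4 - 4·x)·Dx + (4 + 8·x + 4·x^2)·Dx^2  (order 2).
h: a_k = 3, 3/2, -51/8, -45/16, 337/128, 181/256, -5281/15360, -3811/30720, 199649/3440640, -37629/2293760, …
ICs: h(0) = 3, h′(0) = 3/2.

f: a_k = -1, 0, 2, 0, -2/3, 0, 4/45, 0, -2/315, 0, …
g: a_k = -3, -3/2, 3/8, -3/16, 15/128, -21/256, 63/1024, -99/2048, 1287/32768, -2145/65536, …
Product ⇒ symmetric product L₀, ord ≤ 2.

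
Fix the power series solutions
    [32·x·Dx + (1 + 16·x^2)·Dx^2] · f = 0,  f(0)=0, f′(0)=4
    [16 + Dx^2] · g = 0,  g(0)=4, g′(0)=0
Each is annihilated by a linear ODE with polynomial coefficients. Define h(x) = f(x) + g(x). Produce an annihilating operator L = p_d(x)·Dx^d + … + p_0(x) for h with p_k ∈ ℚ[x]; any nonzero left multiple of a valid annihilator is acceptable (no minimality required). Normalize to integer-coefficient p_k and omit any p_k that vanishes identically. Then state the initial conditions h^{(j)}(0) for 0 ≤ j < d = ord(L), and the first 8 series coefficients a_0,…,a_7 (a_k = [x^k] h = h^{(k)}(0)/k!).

L = (-5632·x + 114688·x^3 + 131072·x^5)·Dx + (-16 + 1792·x^2 + 36864·x^4 + 65536·x^6)·Dx^2 + (-352·x + 7168·x^3 + 8192·x^5)·Dx^3 + (-1 + 112·x^2 + 2304·x^4 + 4096·x^6)·Dx^4  (order 4).
h: a_k = 4, 4, -32, -64/3, 128/3, 1024/5, -1024/45, -16384/7, …
ICs: h(0) = 4, h′(0) = 4, h′′(0) = -64, h′′′(0) = -128.

f: a_k = 0, 4, 0, -64/3, 0, 1024/5, 0, -16384/7, …
g: a_k = 4, 0, -32, 0, 128/3, 0, -1024/45, 0, …
h₀=f+g: left-lcm gives L₀, ord ≤ 4.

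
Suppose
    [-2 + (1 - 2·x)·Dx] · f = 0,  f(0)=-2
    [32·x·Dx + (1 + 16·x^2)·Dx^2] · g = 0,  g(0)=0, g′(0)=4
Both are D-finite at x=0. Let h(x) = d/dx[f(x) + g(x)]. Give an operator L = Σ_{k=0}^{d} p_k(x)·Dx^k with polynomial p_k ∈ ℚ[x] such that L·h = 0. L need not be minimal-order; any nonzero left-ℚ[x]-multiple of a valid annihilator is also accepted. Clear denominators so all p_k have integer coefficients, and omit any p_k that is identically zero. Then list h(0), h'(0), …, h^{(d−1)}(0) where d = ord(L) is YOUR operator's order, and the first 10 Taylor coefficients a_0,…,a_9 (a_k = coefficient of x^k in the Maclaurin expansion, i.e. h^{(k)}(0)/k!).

L = (-32 + 256·x + 1536·x^2) + (14 - 32·x - 160·x^2 + 1536·x^3)·Dx + (-1 - 6·x - 96·x^3 + 256·x^4)·Dx^2  (order 2).
h: a_k = 0, -16, -112, -128, 704, -768, -18176, -4096, 252928, -20480, …
ICs: h(0) = 0, h′(0) = -16.

f: a_k = -2, -4, -8, -16, -32, -64, -128, -256, -512, -1024, …
g: a_k = 0, 4, 0, -64/3, 0, 1024/5, 0, -16384/7, 0, 262144/9, …
L₀ := lclm(L_f,L_g); ord L₀ ≤ 1+2.
h₀' ⇒ L via d/dx closure of L₀.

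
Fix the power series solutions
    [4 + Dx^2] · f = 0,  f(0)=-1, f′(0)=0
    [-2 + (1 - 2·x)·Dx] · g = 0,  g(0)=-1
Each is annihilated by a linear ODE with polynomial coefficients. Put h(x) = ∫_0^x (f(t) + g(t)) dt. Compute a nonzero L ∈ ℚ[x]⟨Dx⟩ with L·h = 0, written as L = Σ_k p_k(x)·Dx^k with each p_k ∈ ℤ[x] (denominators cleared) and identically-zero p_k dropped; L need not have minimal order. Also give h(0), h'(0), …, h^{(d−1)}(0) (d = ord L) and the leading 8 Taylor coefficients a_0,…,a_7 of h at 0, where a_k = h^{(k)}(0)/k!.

f: a_k = -1, 0, 2, 0, -2/3, 0, 4/45, 0, …
g: a_k = -1, -2, -4, -8, -16, -32, -64, -128, …
h₀=f+g: left-lcm gives L₀, ord ≤ 3.
Integrate: L := L₀·Dx.
L = (-56 + 32·x - 32·x^2)·Dx + (12 - 40·x + 48·x^2 - 32·x^3)·Dx^2 + (-14 + 8·x - 8·x^2)·Dx^3 + (3 - 10·x + 12·x^2 - 8·x^3)·Dx^4  (order 4).
h: a_k = 0, -2, -1, -2/3, -2, -10/3, -16/3, -2876/315, …
ICs: h(0) = 0, h′(0) = -2, h′′(0) = -2, h′′′(0) = -4.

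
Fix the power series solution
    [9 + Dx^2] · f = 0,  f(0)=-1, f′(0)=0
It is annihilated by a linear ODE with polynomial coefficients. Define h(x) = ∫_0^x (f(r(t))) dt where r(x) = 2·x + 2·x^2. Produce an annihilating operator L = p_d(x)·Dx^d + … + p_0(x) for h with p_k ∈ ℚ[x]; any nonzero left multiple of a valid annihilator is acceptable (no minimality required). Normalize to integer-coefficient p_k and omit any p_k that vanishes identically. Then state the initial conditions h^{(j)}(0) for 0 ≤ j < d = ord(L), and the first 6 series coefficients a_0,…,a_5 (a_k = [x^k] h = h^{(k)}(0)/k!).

f: a_k = -1, 0, 9/2, 0, -27/8, 0, …
f∘r: x↦r, Dx↦Dx/r' in L_f ⇒ L₀.
h=∫h₀ ⇒ L = L₀·Dx.
L = (36 + 216·x + 432·x^2 + 288·x^3)·Dx - 2·Dx^2 + (1 + 2·x)·Dx^3  (order 3).
h: a_k = 0, -1, 0, 6, 9, -36/5, …
ICs: h(0) = 0, h′(0) = -1, h′′(0) = 0.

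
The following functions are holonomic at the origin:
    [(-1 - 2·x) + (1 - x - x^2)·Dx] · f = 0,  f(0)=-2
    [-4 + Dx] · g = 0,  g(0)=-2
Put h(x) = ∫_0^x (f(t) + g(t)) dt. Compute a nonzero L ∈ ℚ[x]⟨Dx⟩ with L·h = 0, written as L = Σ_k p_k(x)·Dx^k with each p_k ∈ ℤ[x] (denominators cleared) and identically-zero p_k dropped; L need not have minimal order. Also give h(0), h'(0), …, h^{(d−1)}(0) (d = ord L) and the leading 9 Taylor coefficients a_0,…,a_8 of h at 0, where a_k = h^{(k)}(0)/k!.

L = (-8·x - 72·x^2 - 32·x^3)·Dx + (-12 + 38·x + 22·x^2 - 32·x^3 - 16·x^4)·Dx^2 + (3 - 9·x - x^2 + 10·x^3 + 4·x^4)·Dx^3  (order 3).
h: a_k = 0, -4, -5, -20/3, -41/6, -94/15, -248/45, -1682/315, -7639/1260, …
ICs: h(0) = 0, h′(0) = -4, h′′(0) = -10.

f: a_k = -2, -2, -4, -6, -10, -16, -26, -42, -68, …
g: a_k = -2, -8, -16, -64/3, -64/3, -256/15, -512/45, -2048/315, -1024/315, …
Weyl lclm of L_f,L_g ⇒ L₀ (ord ≤ 2).
h=∫h₀ ⇒ L = L₀·Dx.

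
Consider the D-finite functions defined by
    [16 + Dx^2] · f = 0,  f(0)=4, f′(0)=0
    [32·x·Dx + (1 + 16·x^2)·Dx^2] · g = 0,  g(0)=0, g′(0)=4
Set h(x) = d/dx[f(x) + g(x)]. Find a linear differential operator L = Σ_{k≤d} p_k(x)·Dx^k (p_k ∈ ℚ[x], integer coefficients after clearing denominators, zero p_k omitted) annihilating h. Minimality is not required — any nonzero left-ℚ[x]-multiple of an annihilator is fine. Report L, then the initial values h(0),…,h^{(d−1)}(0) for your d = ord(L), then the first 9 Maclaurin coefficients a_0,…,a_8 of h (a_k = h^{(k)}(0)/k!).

L = (-5632·x + 114688·x^3 + 131072·x^5) + (-16 + 1792·x^2 + 36864·x^4 + 65536·x^6)·Dx + (-352·x + 7168·x^3 + 8192·x^5)·Dx^2 + (-1 + 112·x^2 + 2304·x^4 + 4096·x^6)·Dx^3  (order 3).
h: a_k = 4, -64, -64, 512/3, 1024, -2048/15, -16384, 16384/315, 262144, …
ICs: h(0) = 4, h′(0) = -64, h′′(0) = -128.

f: a_k = 4, 0, -32, 0, 128/3, 0, -1024/45, 0, 2048/315, …
g: a_k = 0, 4, 0, -64/3, 0, 1024/5, 0, -16384/7, 0, …
Sum ⇒ L₀ = lclm(L_f,L_g) in ℚ(x)⟨Dx⟩.
h=h₀': d/dx-closure on L₀ ⇒ L.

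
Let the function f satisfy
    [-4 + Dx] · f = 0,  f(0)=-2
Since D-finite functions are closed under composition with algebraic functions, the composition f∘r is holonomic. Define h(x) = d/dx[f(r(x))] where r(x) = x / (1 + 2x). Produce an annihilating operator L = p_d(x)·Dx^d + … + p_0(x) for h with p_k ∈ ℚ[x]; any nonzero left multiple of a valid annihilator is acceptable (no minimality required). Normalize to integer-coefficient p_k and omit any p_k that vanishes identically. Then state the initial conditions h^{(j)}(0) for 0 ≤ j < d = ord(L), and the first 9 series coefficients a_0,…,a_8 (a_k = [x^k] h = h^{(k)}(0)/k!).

L = -8·x + (-1 - 4·x - 4·x^2)·Dx  (order 1).
h: a_k = -8, 0, 32, -256/3, 128, -1024/15, -2560/9, 131072/105, -145408/45, …
ICs: h(0) = -8.

f: a_k = -2, -8, -16, -64/3, -64/3, -256/15, -512/45, -2048/315, -1024/315, …
Substitute x→r, Dx→(1/r')Dx; clear ⇒ L₀.
h₀' ⇒ L via d/dx closure of L₀.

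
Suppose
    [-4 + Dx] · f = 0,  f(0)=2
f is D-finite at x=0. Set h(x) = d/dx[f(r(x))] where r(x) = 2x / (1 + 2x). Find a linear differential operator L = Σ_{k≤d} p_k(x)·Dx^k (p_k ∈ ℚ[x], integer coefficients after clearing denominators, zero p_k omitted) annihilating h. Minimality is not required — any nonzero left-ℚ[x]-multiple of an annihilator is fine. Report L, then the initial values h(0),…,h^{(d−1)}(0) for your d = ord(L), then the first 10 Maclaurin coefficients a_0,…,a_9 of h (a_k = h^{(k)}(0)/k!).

L = (4 - 8·x) + (-1 - 4·x - 4·x^2)·Dx  (order 1).
h: a_k = 16, 64, -64, -512/3, 1792/3, -11264/15, -17408/45, 1294336/315, -3395584/315, 48480256/2835, …
ICs: h(0) = 16.

f: a_k = 2, 8, 16, 64/3, 64/3, 256/15, 512/45, 2048/315, 1024/315, 4096/2835, …
h₀=f(r): pull back L_f along r ⇒ L₀.
Derive L from L₀ (diff closure).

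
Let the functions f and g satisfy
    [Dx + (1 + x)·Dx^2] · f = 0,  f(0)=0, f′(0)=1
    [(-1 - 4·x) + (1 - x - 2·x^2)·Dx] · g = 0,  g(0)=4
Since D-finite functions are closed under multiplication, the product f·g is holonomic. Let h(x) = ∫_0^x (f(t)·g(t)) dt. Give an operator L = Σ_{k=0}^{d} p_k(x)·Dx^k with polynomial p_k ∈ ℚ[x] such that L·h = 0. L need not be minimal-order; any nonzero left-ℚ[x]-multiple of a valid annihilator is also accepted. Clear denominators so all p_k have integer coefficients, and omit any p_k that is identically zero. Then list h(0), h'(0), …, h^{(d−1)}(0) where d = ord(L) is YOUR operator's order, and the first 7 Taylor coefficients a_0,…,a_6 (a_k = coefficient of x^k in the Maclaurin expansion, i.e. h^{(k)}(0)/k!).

f: a_k = 0, 1, -1/2, 1/3, -1/4, 1/5, -1/6, …
g: a_k = 4, 4, 12, 20, 44, 84, 172, …
h₀=f·g: eliminate ⇒ L₀, order ≤ 2·1.
∫: right-multiply L₀ by Dx.
L = (5 + 8·x)·Dx + (1 + 11·x + 10·x^2)·Dx^2 + (-1 + 3·x^2 + 2·x^3)·Dx^3  (order 3).
h: a_k = 0, 0, 2, 2/3, 17/6, 43/15, 63/10, …
ICs: h(0) = 0, h′(0) = 0, h′′(0) = 4.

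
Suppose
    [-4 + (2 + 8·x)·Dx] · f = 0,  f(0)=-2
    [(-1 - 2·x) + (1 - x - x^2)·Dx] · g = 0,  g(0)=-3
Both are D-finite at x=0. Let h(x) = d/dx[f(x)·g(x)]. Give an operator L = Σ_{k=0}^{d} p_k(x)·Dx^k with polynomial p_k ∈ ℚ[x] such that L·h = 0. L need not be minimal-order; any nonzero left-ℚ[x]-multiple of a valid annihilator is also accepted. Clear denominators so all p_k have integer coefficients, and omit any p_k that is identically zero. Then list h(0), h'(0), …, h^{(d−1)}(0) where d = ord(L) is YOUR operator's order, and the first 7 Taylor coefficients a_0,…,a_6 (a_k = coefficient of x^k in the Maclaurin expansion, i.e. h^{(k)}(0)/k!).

L = (4 + 66·x + 126·x^2 + 80·x^3 + 60·x^4) + (-3 - 13·x - 3·x^2 + 14·x^3 + 46·x^4 + 24·x^5)·Dx  (order 1).
h: a_k = 18, 24, 162, 24, 1140, -1620, 10794, …
ICs: h(0) = 18.

f: a_k = -2, -4, 4, -8, 20, -56, 168, …
g: a_k = -3, -3, -6, -9, -15, -24, -39, …
L₀ := L_f ⊗_s L_g (sym. prod.), ord ≤ 1.
h=h₀': d/dx-closure on L₀ ⇒ L.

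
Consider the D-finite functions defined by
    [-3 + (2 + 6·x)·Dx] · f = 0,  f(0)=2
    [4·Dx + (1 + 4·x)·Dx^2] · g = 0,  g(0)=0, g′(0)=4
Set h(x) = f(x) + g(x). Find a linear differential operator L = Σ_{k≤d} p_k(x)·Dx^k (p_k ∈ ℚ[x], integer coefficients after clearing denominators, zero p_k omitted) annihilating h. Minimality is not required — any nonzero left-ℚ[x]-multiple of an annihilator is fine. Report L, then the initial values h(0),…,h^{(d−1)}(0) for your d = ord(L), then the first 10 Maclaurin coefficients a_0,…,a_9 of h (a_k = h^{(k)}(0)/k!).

f: a_k = 2, 3, -9/4, 27/8, -405/64, 1701/128, -15309/512, 72171/1024, -2814669/16384, 14073345/32768, …
g: a_k = 0, 4, -8, 64/3, -64, 1024/5, -2048/3, 16384/7, -8192, 262144/9, …
f+g: L₀ = lclm(L_f,L_g), ord ≤ 1+2.
L = (84 + 144·x)·Dx + (101 + 552·x + 720·x^2)·Dx^2 + (10 + 94·x + 288·x^2 + 288·x^3)·Dx^3  (order 3).
h: a_k = 2, 7, -41/4, 593/24, -4501/64, 139577/640, -1094503/1536, 17282413/7168, -137032397/16384, 8716594697/294912, …
ICs: h(0) = 2, h′(0) = 7, h′′(0) = -41/2.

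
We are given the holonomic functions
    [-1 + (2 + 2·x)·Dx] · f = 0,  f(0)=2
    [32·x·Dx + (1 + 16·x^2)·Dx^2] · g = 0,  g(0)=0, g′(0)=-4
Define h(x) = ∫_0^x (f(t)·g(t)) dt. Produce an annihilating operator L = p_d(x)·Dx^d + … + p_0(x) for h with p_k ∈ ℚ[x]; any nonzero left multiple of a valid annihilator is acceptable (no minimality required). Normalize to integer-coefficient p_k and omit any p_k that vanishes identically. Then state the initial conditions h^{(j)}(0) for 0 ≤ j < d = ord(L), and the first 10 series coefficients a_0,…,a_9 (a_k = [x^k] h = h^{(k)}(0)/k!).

f: a_k = 2, 1, -1/4, 1/8, -5/64, 7/128, -21/512, 33/1024, -429/16384, 715/32768, …
g: a_k = 0, -4, 0, 64/3, 0, -1024/5, 0, 16384/7, 0, -262144/9, …
f·g: L₀ = L_f ⊗_s L_g, ord ≤ 1·2.
h=∫₀ˣh₀: take L = L₀·Dx.
L = (3 - 64·x - 16·x^2)·Dx + (-4 + 124·x + 192·x^2 + 64·x^3)·Dx^2 + (4 + 8·x + 68·x^2 + 128·x^3 + 64·x^4)·Dx^3  (order 3).
h: a_k = 0, 0, -4, -4/3, 131/12, 25/6, -99509/1440, -97129/3360, 63582493/107520, 62254327/241920, …
ICs: h(0) = 0, h′(0) = 0, h′′(0) = -8.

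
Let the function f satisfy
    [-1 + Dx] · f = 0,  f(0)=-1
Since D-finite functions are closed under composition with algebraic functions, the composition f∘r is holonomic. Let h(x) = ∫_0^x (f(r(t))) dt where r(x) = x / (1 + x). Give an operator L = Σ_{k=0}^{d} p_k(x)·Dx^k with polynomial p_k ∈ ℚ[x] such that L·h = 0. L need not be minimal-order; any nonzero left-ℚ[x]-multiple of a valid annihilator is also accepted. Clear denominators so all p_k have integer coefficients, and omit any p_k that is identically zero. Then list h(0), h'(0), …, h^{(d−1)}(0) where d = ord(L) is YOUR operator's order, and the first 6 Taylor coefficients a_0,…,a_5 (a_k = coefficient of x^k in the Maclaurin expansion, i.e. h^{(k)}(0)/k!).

L = -Dx + (1 + 2·x + x^2)·Dx^2  (order 2).
h: a_k = 0, -1, -1/2, 1/6, -1/24, -1/120, …
ICs: h(0) = 0, h′(0) = -1.

f: a_k = -1, -1, -1/2, -1/6, -1/24, -1/120, …
f∘r: x↦r, Dx↦Dx/r' in L_f ⇒ L₀.
Integrate: L := L₀·Dx.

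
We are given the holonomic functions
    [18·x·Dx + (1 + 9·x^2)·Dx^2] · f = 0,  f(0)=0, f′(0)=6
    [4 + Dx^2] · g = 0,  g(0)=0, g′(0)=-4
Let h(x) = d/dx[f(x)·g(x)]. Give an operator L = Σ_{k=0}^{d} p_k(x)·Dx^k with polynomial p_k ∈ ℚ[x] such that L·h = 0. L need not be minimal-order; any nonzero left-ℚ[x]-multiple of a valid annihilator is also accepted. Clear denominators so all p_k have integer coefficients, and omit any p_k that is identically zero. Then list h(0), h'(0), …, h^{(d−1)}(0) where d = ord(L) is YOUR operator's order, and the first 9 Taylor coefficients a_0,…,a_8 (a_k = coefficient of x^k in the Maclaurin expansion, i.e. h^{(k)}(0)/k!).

L = (52480 + 1115424·x^2 + 18751824·x^4 + 15209856·x^6 + 3464208·x^8 - 11337408·x^10 + 34012224·x^12) + (31032·x + 1320624·x^3 + 10701720·x^5 + 13646880·x^7 + 18895680·x^9 + 34012224·x^11)·Dx + (13640 + 300780·x^2 + 4978584·x^4 + 5269212·x^6 + 3621672·x^8 + 2834352·x^10 + 17006112·x^12)·Dx^2 + (7758·x + 330156·x^3 + 2675430·x^5 + 3411720·x^7 + 4723920·x^9 + 8503056·x^11)·Dx^3 + (130 + 5481·x^2 + 72657·x^4 + 366687·x^6 + 688905·x^8 + 1417176·x^10 + 2125764·x^12)·Dx^4  (order 4).
h: a_k = 0, -48, 0, 352, 0, -2640, 0, 332224/15, 0, …
ICs: h(0) = 0, h′(0) = -48, h′′(0) = 0, h′′′(0) = 2112.

f: a_k = 0, 6, 0, -18, 0, 486/5, 0, -4374/7, 0, …
g: a_k = 0, -4, 0, 8/3, 0, -8/15, 0, 16/315, 0, …
Product ⇒ symmetric product L₀, ord ≤ 4.
h₀' ⇒ L via d/dx closure of L₀.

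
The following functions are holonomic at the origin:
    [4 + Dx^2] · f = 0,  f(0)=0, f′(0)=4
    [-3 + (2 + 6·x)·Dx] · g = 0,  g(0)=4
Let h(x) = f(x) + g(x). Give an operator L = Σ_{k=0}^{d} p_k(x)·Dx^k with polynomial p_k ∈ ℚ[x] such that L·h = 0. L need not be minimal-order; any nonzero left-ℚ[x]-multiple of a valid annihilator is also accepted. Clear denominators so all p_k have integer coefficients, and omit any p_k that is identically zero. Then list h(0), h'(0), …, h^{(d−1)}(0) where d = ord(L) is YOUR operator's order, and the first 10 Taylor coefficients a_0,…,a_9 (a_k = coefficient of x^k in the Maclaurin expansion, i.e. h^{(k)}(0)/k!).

f: a_k = 0, 4, 0, -8/3, 0, 8/15, 0, -16/315, 0, 8/2835, …
g: a_k = 4, 6, -9/2, 27/4, -405/32, 1701/64, -15309/256, 72171/512, -2814669/8192, 14073345/16384, …
L₀ := lclm(L_f,L_g); ord L₀ ≤ 2+1.
L = (-516 - 1152·x - 1728·x^2) + (56 + 936·x + 3456·x^2 + 3456·x^3)·Dx + (-129 - 288·x - 432·x^2)·Dx^2 + (14 + 234·x + 864·x^2 + 864·x^3)·Dx^3  (order 3).
h: a_k = 4, 10, -9/2, 49/12, -405/32, 26027/960, -15309/256, 22725673/161280, -2814669/8192, 39898064147/46448640, …
ICs: h(0) = 4, h′(0) = 10, h′′(0) = -9.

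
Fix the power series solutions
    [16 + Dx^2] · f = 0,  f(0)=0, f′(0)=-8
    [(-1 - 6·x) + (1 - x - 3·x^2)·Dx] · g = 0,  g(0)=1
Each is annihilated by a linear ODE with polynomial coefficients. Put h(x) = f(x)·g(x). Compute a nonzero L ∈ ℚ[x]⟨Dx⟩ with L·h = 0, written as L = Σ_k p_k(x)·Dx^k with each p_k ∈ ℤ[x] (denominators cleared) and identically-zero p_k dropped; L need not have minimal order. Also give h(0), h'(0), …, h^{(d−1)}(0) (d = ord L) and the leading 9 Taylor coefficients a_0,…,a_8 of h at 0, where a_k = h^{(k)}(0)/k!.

f: a_k = 0, -8, 0, 64/3, 0, -256/15, 0, 2048/315, 0, …
g: a_k = 1, 1, 4, 7, 19, 40, 97, 217, 508, …
f·g: L₀ = L_f ⊗_s L_g, ord ≤ 2·1.
L = (-10 + 16·x + 48·x^2) + (2 + 12·x)·Dx + (-1 + x + 3·x^2)·Dx^2  (order 2).
h: a_k = 0, -8, -8, -32/3, -104/3, -1256/15, -2816/15, -136216/315, -313624/315, …
ICs: h(0) = 0, h′(0) = -8.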